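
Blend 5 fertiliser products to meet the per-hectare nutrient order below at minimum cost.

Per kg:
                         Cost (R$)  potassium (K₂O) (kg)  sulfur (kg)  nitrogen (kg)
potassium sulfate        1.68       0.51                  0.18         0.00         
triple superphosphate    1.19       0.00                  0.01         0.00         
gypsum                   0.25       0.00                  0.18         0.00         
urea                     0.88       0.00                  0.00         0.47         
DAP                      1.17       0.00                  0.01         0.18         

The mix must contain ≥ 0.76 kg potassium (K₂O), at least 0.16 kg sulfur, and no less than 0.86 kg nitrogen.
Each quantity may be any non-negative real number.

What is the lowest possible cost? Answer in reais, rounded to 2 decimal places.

Let x1 = kg of potassium sulfate, x2 = kg of triple superphosphate, x3 = kg of gypsum, x4 = kg of urea, x5 = kg of DAP.
min 1.68x1 + 1.19x2 + 0.25x3 + 0.88x4 + 1.17x5 s.t.:
  0.51x1 ≥ 0.76   (potassium (K₂O))
  0.18x1 + 0.01x2 + 0.18x3 + 0.01x5 ≥ 0.16   (sulfur)
  0.47x4 + 0.18x5 ≥ 0.86   (nitrogen)
  x1, x2, x3, x4, x5 ≥ 0.
At the optimum only potassium sulfate, urea are positive (triple superphosphate, gypsum, DAP = 0). The potassium (K₂O) and nitrogen requirements are met with equality.
So potassium sulfate = 1.49 kg, urea = 1.83 kg.
Objective = 1.68·1.49 + 0.88·1.83 = 4.1136.

R$4.11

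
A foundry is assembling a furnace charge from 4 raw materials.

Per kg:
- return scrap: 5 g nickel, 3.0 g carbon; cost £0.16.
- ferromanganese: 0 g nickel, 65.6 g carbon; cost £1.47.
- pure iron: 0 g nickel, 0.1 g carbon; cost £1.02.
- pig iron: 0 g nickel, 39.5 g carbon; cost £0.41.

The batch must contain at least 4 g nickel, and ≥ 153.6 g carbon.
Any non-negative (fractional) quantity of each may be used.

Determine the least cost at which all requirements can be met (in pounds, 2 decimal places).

Treat it as an LP. Let x1 = kg of return scrap, x2 = kg of ferromanganese, x3 = kg of pure iron, x4 = kg of pig iron.
Minimise 0.16x1 + 1.47x2 + 1.02x3 + 0.41x4 with:
  5x1 ≥ 4   (nickel)
  3x1 + 65.6x2 + 0.1x3 + 39.5x4 ≥ 153.6   (carbon)
  x1, x2, x3, x4 ≥ 0.
The cheapest feasible vertex uses only return scrap, pig iron; ferromanganese, pure iron are not used. There the nickel and carbon constraints are tight.
That vertex is x1 = 0.8, x4 = 3.828.
Hence cost = 0.16·0.8 + 0.41·3.828 = £1.6975.

£1.70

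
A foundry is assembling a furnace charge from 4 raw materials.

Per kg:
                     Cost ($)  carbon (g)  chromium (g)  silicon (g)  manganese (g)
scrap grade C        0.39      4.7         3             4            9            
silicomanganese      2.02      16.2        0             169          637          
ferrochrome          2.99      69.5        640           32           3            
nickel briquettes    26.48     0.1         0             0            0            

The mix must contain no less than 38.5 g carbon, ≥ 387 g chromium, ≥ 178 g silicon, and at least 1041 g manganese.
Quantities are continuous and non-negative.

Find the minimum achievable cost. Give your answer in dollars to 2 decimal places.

$5.10

Let x1 = kg of scrap grade C, x2 = kg of silicomanganese, x3 = kg of ferrochrome, x4 = kg of nickel briquettes.
min 0.39x1 + 2.02x2 + 2.99x3 + 26.48x4 subject to:
  4.7x1 + 16.2x2 + 69.5x3 + 0.1x4 ≥ 38.5   (carbon)
  3x1 + 640x3 ≥ 387   (chromium)
  4x1 + 169x2 + 32x3 ≥ 178   (silicon)
  9x1 + 637x2 + 3x3 ≥ 1041   (manganese)
  x1, x2, x3, x4 ≥ 0.
The optimal basis is {silicomanganese, ferrochrome}; scrap grade C, nickel briquettes drop out. The chromium and manganese requirements are met with equality.
Solving gives x2 = 1.631, x3 = 0.6047.
Cost = 2.02·1.631 + 2.99·0.6047 = 5.1027.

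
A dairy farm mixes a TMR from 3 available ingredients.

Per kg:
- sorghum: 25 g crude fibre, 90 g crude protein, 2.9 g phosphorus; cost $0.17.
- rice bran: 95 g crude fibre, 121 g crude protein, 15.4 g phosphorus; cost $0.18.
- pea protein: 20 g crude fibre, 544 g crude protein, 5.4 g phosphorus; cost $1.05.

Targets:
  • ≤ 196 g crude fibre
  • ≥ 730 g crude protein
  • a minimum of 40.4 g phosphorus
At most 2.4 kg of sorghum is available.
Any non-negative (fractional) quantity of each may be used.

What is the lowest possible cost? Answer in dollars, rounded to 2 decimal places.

Treat it as an LP. Let x1 = kg of sorghum, x2 = kg of rice bran, x3 = kg of pea protein.
Minimise 0.17x1 + 0.18x2 + 1.05x3 s.t.:
  25x1 + 95x2 + 20x3 ≤ 196   (crude fibre)
  90x1 + 121x2 + 544x3 ≥ 730   (crude protein)
  2.9x1 + 15.4x2 + 5.4x3 ≥ 40.4   (phosphorus)
  x1 ≤ 2.4
  x1, x2, x3 ≥ 0.
The cheapest feasible vertex uses only rice bran, pea protein; sorghum is not used. There the crude fibre and phosphorus constraints are tight.
That vertex is x2 = 1.221, x3 = 3.998.
Objective = 0.18·1.221 + 1.05·3.998 = 4.4177.

$4.42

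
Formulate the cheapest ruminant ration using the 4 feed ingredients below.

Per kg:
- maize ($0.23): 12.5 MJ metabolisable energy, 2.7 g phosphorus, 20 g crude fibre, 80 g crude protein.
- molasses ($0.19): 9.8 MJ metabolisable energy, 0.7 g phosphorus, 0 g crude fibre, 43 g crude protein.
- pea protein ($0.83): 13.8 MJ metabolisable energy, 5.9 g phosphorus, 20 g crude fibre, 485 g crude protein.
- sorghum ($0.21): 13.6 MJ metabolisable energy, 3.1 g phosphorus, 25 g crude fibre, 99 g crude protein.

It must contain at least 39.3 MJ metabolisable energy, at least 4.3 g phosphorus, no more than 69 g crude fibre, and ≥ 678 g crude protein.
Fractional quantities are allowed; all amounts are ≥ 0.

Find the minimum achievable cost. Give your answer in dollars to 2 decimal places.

$1.24

This is a linear program. Let x1 = kg of maize, x2 = kg of molasses, x3 = kg of pea protein, x4 = kg of sorghum.
Minimise 0.23x1 + 0.19x2 + 0.83x3 + 0.21x4 with:
  12.5x1 + 9.8x2 + 13.8x3 + 13.6x4 ≥ 39.3   (metabolisable energy)
  2.7x1 + 0.7x2 + 5.9x3 + 3.1x4 ≥ 4.3   (phosphorus)
  20x1 + 20x3 + 25x4 ≤ 69   (crude fibre)
  80x1 + 43x2 + 485x3 + 99x4 ≥ 678   (crude protein)
  x1, x2, x3, x4 ≥ 0.
The cheapest feasible vertex uses only pea protein, sorghum; maize, molasses are not used. There the metabolisable energy and crude protein constraints are tight.
That vertex is x3 = 1.019, x4 = 1.856.
Cost = 0.83·1.019 + 0.21·1.856 = 1.2355.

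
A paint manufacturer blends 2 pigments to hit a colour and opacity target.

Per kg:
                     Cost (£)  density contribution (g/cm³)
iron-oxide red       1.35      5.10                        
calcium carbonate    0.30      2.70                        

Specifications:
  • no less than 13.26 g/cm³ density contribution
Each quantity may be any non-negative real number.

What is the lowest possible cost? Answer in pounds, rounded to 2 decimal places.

£1.47

Let x1 = kg of iron-oxide red, x2 = kg of calcium carbonate.
Minimize 1.35x1 + 0.3x2 subject to:
  5.1x1 + 2.7x2 ≥ 13.26   (density contribution)
  x1, x2 ≥ 0.
The minimum-cost mix takes nothing from iron-oxide red — only calcium carbonate. The density contribution requirement is met with equality.
So calcium carbonate = 4.911 kg.
Objective = 0.3·4.911 = 1.4733.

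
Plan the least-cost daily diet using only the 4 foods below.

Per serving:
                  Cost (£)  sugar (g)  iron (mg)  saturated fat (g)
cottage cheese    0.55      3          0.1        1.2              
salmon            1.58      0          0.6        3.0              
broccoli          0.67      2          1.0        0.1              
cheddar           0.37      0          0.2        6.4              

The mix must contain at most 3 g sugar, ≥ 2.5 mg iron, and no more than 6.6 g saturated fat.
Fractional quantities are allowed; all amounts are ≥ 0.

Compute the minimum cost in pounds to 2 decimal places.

Let x1 = servings of cottage cheese, x2 = servings of salmon, x3 = servings of broccoli, x4 = servings of cheddar.
Minimize 0.55x1 + 1.58x2 + 0.67x3 + 0.37x4 with:
  3x1 + 2x3 ≤ 3   (sugar)
  0.1x1 + 0.6x2 + 1x3 + 0.2x4 ≥ 2.5   (iron)
  1.2x1 + 3x2 + 0.1x3 + 6.4x4 ≤ 6.6   (saturated fat)
  x1, x2, x3, x4 ≥ 0.
At the optimum only salmon, broccoli, cheddar are positive (cottage cheese = 0). Binding constraints: sugar, iron, saturated fat.
Solving gives x2 = 1.577, x3 = 1.5, x4 = 0.2685.
Objective = 1.58·1.577 + 0.67·1.5 + 0.37·0.2685 = 3.5960.

£3.60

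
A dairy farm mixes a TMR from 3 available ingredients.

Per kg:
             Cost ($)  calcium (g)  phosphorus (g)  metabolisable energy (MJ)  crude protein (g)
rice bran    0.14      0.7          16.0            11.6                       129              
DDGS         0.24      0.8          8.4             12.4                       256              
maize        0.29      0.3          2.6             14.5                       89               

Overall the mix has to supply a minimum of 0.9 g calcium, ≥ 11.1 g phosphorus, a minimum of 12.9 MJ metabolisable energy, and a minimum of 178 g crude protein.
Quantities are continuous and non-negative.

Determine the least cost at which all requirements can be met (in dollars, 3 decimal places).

$0.189

Set it up as a linear program. Let x1 = kg of rice bran, x2 = kg of DDGS, x3 = kg of maize.
Minimise 0.14x1 + 0.24x2 + 0.29x3 s.t.:
  0.7x1 + 0.8x2 + 0.3x3 ≥ 0.9   (calcium)
  16x1 + 8.4x2 + 2.6x3 ≥ 11.1   (phosphorus)
  11.6x1 + 12.4x2 + 14.5x3 ≥ 12.9   (metabolisable energy)
  129x1 + 256x2 + 89x3 ≥ 178   (crude protein)
  x1, x2, x3 ≥ 0.
The minimum-cost mix takes nothing from maize — only rice bran, DDGS. There the calcium and crude protein constraints are tight.
Solving gives x1 = 1.158, x2 = 0.1118.
Hence cost = 0.14·1.158 + 0.24·0.1118 = $0.18895.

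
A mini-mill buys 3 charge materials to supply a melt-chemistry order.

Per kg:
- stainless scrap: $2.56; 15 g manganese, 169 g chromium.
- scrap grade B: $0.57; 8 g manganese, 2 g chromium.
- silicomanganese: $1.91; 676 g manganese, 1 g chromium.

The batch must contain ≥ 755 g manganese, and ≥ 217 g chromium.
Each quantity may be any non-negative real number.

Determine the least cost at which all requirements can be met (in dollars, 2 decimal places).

$5.35

Set it up as a linear program. Let x1 = kg of stainless scrap, x2 = kg of scrap grade B, x3 = kg of silicomanganese.
Minimise 2.56x1 + 0.57x2 + 1.91x3 with:
  15x1 + 8x2 + 676x3 ≥ 755   (manganese)
  169x1 + 2x2 + 1x3 ≥ 217   (chromium)
  x1, x2, x3 ≥ 0.
At the optimum only stainless scrap, silicomanganese are positive (scrap grade B = 0). The manganese and chromium requirements are met with equality.
Solving gives x1 = 1.278, x3 = 1.089.
Total cost: 2.56·1.278 + 1.91·1.089 = 5.3517.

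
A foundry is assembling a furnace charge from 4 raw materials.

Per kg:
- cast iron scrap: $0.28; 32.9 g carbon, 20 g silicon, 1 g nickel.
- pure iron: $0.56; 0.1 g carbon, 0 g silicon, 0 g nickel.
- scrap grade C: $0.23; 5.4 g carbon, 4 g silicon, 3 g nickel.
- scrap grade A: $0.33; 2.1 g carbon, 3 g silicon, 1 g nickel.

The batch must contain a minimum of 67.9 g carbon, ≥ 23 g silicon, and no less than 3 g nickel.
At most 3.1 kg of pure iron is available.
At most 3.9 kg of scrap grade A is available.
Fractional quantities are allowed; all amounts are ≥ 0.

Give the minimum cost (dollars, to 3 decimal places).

Treat it as an LP. Let x1 = kg of cast iron scrap, x2 = kg of pure iron, x3 = kg of scrap grade C, x4 = kg of scrap grade A.
min 0.28x1 + 0.56x2 + 0.23x3 + 0.33x4 subject to:
  32.9x1 + 0.1x2 + 5.4x3 + 2.1x4 ≥ 67.9   (carbon)
  20x1 + 4x3 + 3x4 ≥ 23   (silicon)
  1x1 + 3x3 + 1x4 ≥ 3   (nickel)
  x2 ≤ 3.1
  x4 ≤ 3.9
  x1, x2, x3, x4 ≥ 0.
The minimum-cost mix takes nothing from pure iron, scrap grade A — only cast iron scrap, scrap grade C. There the carbon and nickel constraints are tight.
Solving gives x1 = 2.01, x3 = 0.3301.
Objective = 0.28·2.01 + 0.23·0.3301 = 0.63872.

$0.639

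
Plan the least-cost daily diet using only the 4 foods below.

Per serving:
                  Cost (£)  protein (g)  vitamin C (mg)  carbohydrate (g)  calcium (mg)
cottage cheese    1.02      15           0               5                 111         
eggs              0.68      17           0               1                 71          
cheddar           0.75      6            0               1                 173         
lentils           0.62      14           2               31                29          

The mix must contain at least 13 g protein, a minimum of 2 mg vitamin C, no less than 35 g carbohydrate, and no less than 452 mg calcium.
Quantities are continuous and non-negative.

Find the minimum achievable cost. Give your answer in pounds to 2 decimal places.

Let x1 = servings of cottage cheese, x2 = servings of eggs, x3 = servings of cheddar, x4 = servings of lentils.
Minimise 1.02x1 + 0.68x2 + 0.75x3 + 0.62x4 s.t.:
  15x1 + 17x2 + 6x3 + 14x4 ≥ 13   (protein)
  2x4 ≥ 2   (vitamin C)
  5x1 + 1x2 + 1x3 + 31x4 ≥ 35   (carbohydrate)
  111x1 + 71x2 + 173x3 + 29x4 ≥ 452   (calcium)
  x1, x2, x3, x4 ≥ 0.
At the optimum only cheddar, lentils are positive (cottage cheese, eggs = 0). There the carbohydrate and calcium constraints are tight.
Optimal quantities: cheddar = 2.437 servings, lentils = 1.05 servings.
Total cost: 0.75·2.437 + 0.62·1.05 = 2.4788.

£2.48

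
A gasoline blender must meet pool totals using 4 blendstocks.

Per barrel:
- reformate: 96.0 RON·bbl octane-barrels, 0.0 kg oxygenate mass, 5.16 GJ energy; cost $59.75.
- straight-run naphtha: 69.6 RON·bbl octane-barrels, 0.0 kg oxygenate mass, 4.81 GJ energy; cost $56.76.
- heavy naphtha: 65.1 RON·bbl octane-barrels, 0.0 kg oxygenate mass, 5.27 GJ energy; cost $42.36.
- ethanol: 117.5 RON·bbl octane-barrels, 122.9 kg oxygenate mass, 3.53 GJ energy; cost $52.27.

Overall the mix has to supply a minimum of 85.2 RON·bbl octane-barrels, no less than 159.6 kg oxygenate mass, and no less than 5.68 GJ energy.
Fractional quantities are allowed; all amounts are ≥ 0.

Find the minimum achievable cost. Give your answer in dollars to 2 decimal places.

$76.69

Let x1 = barrels of reformate, x2 = barrels of straight-run naphtha, x3 = barrels of heavy naphtha, x4 = barrels of ethanol.
Minimise 59.75x1 + 56.76x2 + 42.36x3 + 52.27x4 s.t.:
  96x1 + 69.6x2 + 65.1x3 + 117.5x4 ≥ 85.2   (octane-barrels)
  122.9x4 ≥ 159.6   (oxygenate mass)
  5.16x1 + 4.81x2 + 5.27x3 + 3.53x4 ≥ 5.68   (energy)
  x1, x2, x3, x4 ≥ 0.
The cheapest feasible vertex uses only heavy naphtha, ethanol; reformate, straight-run naphtha are not used. The oxygenate mass and energy requirements are met with equality.
Optimal quantities: heavy naphtha = 0.20795 barrels, ethanol = 1.2986 barrels.
Objective = 42.36·0.20795 + 52.27·1.2986 = 76.6866.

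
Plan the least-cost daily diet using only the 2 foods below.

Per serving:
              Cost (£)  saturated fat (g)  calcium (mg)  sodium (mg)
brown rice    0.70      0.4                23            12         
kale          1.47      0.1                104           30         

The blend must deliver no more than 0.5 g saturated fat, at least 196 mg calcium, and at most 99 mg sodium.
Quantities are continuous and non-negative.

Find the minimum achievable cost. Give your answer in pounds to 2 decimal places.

Set it up as a linear program. Let x1 = servings of brown rice, x2 = servings of kale.
min 0.7x1 + 1.47x2 with:
  0.4x1 + 0.1x2 ≤ 0.5   (saturated fat)
  23x1 + 104x2 ≥ 196   (calcium)
  12x1 + 30x2 ≤ 99   (sodium)
  x1, x2 ≥ 0.
The optimal basis is {kale}; brown rice drops out. Binding constraint: calcium.
Solving gives x2 = 1.885.
Hence cost = 1.47·1.885 = £2.7710.

£2.77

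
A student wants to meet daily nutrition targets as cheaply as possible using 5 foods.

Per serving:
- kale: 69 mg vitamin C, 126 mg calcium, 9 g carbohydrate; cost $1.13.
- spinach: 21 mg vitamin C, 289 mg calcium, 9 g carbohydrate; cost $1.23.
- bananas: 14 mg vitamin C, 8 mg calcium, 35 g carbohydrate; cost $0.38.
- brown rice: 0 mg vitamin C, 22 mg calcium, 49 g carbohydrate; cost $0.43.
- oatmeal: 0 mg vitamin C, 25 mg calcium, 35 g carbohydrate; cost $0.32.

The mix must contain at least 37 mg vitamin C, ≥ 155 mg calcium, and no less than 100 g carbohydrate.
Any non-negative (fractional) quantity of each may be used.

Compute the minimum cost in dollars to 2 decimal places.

$1.51

Treat it as an LP. Let x1 = servings of kale, x2 = servings of spinach, x3 = servings of bananas, x4 = servings of brown rice, x5 = servings of oatmeal.
Minimise 1.13x1 + 1.23x2 + 0.38x3 + 0.43x4 + 0.32x5 with:
  69x1 + 21x2 + 14x3 ≥ 37   (vitamin C)
  126x1 + 289x2 + 8x3 + 22x4 + 25x5 ≥ 155   (calcium)
  9x1 + 9x2 + 35x3 + 49x4 + 35x5 ≥ 100   (carbohydrate)
  x1, x2, x3, x4, x5 ≥ 0.
At the optimum only spinach, bananas, oatmeal are positive (kale, brown rice = 0). There the vitamin C, calcium, carbohydrate constraints are tight.
Optimal quantities: spinach = 0.4171 servings, bananas = 2.017 servings, oatmeal = 0.7327 servings.
Objective = 1.23·0.4171 + 0.38·2.017 + 0.32·0.7327 = 1.5140.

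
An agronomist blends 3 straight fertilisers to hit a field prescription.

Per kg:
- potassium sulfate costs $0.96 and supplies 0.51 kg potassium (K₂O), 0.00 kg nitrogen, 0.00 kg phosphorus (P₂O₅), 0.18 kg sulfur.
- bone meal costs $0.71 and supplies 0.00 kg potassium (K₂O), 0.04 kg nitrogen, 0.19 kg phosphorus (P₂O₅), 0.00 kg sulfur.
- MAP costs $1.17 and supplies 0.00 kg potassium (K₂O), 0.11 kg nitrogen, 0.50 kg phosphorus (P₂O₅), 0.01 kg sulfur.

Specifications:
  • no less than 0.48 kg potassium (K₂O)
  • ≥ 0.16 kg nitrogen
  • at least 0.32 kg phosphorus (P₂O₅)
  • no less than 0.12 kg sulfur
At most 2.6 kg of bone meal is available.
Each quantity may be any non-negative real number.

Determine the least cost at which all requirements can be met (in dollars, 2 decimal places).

Set it up as a linear program. Let x1 = kg of potassium sulfate, x2 = kg of bone meal, x3 = kg of MAP.
Minimize 0.96x1 + 0.71x2 + 1.17x3 s.t.:
  0.51x1 ≥ 0.48   (potassium (K₂O))
  0.04x2 + 0.11x3 ≥ 0.16   (nitrogen)
  0.19x2 + 0.5x3 ≥ 0.32   (phosphorus (P₂O₅))
  0.18x1 + 0.01x3 ≥ 0.12   (sulfur)
  x2 ≤ 2.6
  x1, x2, x3 ≥ 0.
At the optimum only potassium sulfate, MAP are positive (bone meal = 0). There the potassium (K₂O) and nitrogen constraints are tight.
That vertex is x1 = 0.9412, x3 = 1.455.
Total cost: 0.96·0.9412 + 1.17·1.455 = 2.6059.

$2.61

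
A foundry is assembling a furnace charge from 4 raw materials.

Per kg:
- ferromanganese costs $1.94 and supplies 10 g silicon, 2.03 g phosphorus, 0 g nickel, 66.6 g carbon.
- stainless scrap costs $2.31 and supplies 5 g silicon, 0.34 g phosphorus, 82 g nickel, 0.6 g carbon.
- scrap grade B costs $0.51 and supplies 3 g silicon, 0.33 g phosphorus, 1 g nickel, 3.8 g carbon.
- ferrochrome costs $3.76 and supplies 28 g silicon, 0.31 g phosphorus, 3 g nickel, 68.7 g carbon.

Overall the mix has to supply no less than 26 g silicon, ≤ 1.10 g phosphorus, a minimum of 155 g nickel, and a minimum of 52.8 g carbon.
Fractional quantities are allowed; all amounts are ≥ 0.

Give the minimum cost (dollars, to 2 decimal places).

$6.91

Treat it as an LP. Let x1 = kg of ferromanganese, x2 = kg of stainless scrap, x3 = kg of scrap grade B, x4 = kg of ferrochrome.
Minimize 1.94x1 + 2.31x2 + 0.51x3 + 3.76x4 with:
  10x1 + 5x2 + 3x3 + 28x4 ≥ 26   (silicon)
  2.03x1 + 0.34x2 + 0.33x3 + 0.31x4 ≤ 1.1   (phosphorus)
  82x2 + 1x3 + 3x4 ≥ 155   (nickel)
  66.6x1 + 0.6x2 + 3.8x3 + 68.7x4 ≥ 52.8   (carbon)
  x1, x2, x3, x4 ≥ 0.
The cheapest feasible vertex uses only ferromanganese, stainless scrap, ferrochrome; scrap grade B is not used. Binding constraints: phosphorus, nickel, carbon.
So ferromanganese = 0.1341 kg, stainless scrap = 1.867 kg, ferrochrome = 0.6223 kg.
Total cost: 1.94·0.1341 + 2.31·1.867 + 3.76·0.6223 = 6.9128.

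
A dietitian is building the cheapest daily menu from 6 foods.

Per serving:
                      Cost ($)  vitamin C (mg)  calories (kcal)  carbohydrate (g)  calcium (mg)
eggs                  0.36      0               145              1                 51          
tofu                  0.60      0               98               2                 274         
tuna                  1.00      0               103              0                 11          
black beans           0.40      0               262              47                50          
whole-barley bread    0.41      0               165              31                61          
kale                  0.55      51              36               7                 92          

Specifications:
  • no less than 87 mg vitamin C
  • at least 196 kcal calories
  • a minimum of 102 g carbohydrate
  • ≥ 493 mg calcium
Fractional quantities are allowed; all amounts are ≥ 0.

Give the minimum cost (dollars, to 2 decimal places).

Let x1 = servings of eggs, x2 = servings of tofu, x3 = servings of tuna, x4 = servings of black beans, x5 = servings of whole-barley bread, x6 = servings of kale.
min 0.36x1 + 0.6x2 + 1x3 + 0.4x4 + 0.41x5 + 0.55x6 s.t.:
  51x6 ≥ 87   (vitamin C)
  145x1 + 98x2 + 103x3 + 262x4 + 165x5 + 36x6 ≥ 196   (calories)
  1x1 + 2x2 + 47x4 + 31x5 + 7x6 ≥ 102   (carbohydrate)
  51x1 + 274x2 + 11x3 + 50x4 + 61x5 + 92x6 ≥ 493   (calcium)
  x1, x2, x3, x4, x5, x6 ≥ 0.
The minimum-cost mix takes nothing from eggs, tuna, whole-barley bread — only tofu, black beans, kale. Binding constraints: vitamin C, carbohydrate, calcium.
So tofu = 0.8837 servings, black beans = 1.879 servings, kale = 1.706 servings.
Total cost: 0.6·0.8837 + 0.4·1.879 + 0.55·1.706 = 2.2201.

$2.22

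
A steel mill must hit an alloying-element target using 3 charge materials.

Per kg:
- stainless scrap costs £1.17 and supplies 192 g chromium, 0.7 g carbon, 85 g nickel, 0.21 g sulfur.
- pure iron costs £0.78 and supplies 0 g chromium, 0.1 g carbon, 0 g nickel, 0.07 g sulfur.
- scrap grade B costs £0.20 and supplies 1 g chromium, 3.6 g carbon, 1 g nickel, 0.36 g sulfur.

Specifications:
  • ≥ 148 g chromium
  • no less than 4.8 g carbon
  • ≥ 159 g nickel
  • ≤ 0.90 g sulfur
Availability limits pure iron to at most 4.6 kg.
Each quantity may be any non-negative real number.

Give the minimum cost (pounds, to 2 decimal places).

£2.37

Let x1 = kg of stainless scrap, x2 = kg of pure iron, x3 = kg of scrap grade B.
Minimise 1.17x1 + 0.78x2 + 0.2x3 with:
  192x1 + 1x3 ≥ 148   (chromium)
  0.7x1 + 0.1x2 + 3.6x3 ≥ 4.8   (carbon)
  85x1 + 1x3 ≥ 159   (nickel)
  0.21x1 + 0.07x2 + 0.36x3 ≤ 0.9   (sulfur)
  x2 ≤ 4.6
  x1, x2, x3 ≥ 0.
The optimal basis is {stainless scrap, scrap grade B}; pure iron drops out. There the carbon and nickel constraints are tight.
That vertex is x1 = 1.859, x3 = 0.9718.
Objective = 1.17·1.859 + 0.2·0.9718 = 2.3694.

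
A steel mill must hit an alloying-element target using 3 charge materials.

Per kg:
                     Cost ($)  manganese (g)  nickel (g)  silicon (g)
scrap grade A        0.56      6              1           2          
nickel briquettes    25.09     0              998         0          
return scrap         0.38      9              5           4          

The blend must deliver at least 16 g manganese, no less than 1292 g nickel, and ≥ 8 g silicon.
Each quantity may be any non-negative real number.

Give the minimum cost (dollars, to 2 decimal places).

This is a linear program. Let x1 = kg of scrap grade A, x2 = kg of nickel briquettes, x3 = kg of return scrap.
min 0.56x1 + 25.09x2 + 0.38x3 s.t.:
  6x1 + 9x3 ≥ 16   (manganese)
  1x1 + 998x2 + 5x3 ≥ 1292   (nickel)
  2x1 + 4x3 ≥ 8   (silicon)
  x1, x2, x3 ≥ 0.
The cheapest feasible vertex uses only nickel briquettes, return scrap; scrap grade A is not used. Binding constraints: nickel and silicon.
Solving gives x2 = 1.2846, x3 = 2.
Objective = 25.09·1.2846 + 0.38·2 = 32.9906.

$32.99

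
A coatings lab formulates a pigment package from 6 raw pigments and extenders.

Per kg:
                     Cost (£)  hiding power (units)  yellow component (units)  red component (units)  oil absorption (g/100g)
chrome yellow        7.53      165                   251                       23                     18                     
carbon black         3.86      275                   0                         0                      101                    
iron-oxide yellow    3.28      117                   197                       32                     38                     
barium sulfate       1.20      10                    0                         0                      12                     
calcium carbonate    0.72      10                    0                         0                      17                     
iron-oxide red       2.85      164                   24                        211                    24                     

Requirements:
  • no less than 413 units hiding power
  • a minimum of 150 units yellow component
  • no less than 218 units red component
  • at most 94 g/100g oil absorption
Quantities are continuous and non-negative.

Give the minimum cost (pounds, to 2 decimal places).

Let x1 = kg of chrome yellow, x2 = kg of carbon black, x3 = kg of iron-oxide yellow, x4 = kg of barium sulfate, x5 = kg of calcium carbonate, x6 = kg of iron-oxide red.
Minimise 7.53x1 + 3.86x2 + 3.28x3 + 1.2x4 + 0.72x5 + 2.85x6 subject to:
  165x1 + 275x2 + 117x3 + 10x4 + 10x5 + 164x6 ≥ 413   (hiding power)
  251x1 + 197x3 + 24x6 ≥ 150   (yellow component)
  23x1 + 32x3 + 211x6 ≥ 218   (red component)
  18x1 + 101x2 + 38x3 + 12x4 + 17x5 + 24x6 ≤ 94   (oil absorption)
  x1, x2, x3, x4, x5, x6 ≥ 0.
The cheapest feasible vertex uses only carbon black, iron-oxide yellow, iron-oxide red; chrome yellow, barium sulfate, calcium carbonate are not used. The hiding power, yellow component, oil absorption requirements are met with equality.
So carbon black = 0.3541 kg, iron-oxide yellow = 0.5771 kg, iron-oxide red = 1.513 kg.
Hence cost = 3.86·0.3541 + 3.28·0.5771 + 2.85·1.513 = £7.5718.

£7.57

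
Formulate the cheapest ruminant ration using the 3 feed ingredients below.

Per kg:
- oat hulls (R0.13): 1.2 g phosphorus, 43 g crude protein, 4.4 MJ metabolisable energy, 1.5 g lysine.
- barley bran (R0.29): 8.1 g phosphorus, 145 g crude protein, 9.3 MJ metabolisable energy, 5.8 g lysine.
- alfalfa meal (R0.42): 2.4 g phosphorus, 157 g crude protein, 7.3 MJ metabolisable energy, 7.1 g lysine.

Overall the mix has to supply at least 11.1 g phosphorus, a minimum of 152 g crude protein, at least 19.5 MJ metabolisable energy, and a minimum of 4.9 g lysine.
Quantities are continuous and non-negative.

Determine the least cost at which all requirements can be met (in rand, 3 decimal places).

Let x1 = kg of oat hulls, x2 = kg of barley bran, x3 = kg of alfalfa meal.
min 0.13x1 + 0.29x2 + 0.42x3 s.t.:
  1.2x1 + 8.1x2 + 2.4x3 ≥ 11.1   (phosphorus)
  43x1 + 145x2 + 157x3 ≥ 152   (crude protein)
  4.4x1 + 9.3x2 + 7.3x3 ≥ 19.5   (metabolisable energy)
  1.5x1 + 5.8x2 + 7.1x3 ≥ 4.9   (lysine)
  x1, x2, x3 ≥ 0.
At the optimum only oat hulls, barley bran are positive (alfalfa meal = 0). There the phosphorus and metabolisable energy constraints are tight.
So oat hulls = 2.235 kg, barley bran = 1.039 kg.
Cost = 0.13·2.235 + 0.29·1.039 = 0.59186.

R0.592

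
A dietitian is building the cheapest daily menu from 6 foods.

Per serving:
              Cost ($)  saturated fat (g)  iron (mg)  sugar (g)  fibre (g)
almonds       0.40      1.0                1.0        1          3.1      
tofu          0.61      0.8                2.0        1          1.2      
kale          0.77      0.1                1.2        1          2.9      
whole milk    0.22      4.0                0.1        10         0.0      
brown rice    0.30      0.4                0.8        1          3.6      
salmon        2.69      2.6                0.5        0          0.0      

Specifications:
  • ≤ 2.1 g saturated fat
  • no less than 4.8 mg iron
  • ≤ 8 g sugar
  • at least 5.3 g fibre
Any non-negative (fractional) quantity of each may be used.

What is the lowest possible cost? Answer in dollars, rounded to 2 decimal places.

Let x1 = servings of almonds, x2 = servings of tofu, x3 = servings of kale, x4 = servings of whole milk, x5 = servings of brown rice, x6 = servings of salmon.
Minimize 0.4x1 + 0.61x2 + 0.77x3 + 0.22x4 + 0.3x5 + 2.69x6 subject to:
  1x1 + 0.8x2 + 0.1x3 + 4x4 + 0.4x5 + 2.6x6 ≤ 2.1   (saturated fat)
  1x1 + 2x2 + 1.2x3 + 0.1x4 + 0.8x5 + 0.5x6 ≥ 4.8   (iron)
  1x1 + 1x2 + 1x3 + 10x4 + 1x5 ≤ 8   (sugar)
  3.1x1 + 1.2x2 + 2.9x3 + 3.6x5 ≥ 5.3   (fibre)
  x1, x2, x3, x4, x5, x6 ≥ 0.
The minimum-cost mix takes nothing from almonds, kale, whole milk, salmon — only tofu, brown rice. Binding constraints: iron and fibre.
Solving gives x2 = 2.09, x5 = 0.7756.
Hence cost = 0.61·2.09 + 0.3·0.7756 = $1.5076.

$1.51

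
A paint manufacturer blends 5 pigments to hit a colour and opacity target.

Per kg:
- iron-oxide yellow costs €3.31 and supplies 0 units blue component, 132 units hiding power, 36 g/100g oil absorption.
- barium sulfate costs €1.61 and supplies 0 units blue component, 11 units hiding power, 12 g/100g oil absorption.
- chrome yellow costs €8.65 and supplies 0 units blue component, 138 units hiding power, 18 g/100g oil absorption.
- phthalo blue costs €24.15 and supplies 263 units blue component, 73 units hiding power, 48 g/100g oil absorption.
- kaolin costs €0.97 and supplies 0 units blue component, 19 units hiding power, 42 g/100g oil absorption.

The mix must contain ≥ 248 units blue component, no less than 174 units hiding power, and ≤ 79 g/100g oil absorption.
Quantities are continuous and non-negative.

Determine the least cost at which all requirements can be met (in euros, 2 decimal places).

This is a linear program. Let x1 = kg of iron-oxide yellow, x2 = kg of barium sulfate, x3 = kg of chrome yellow, x4 = kg of phthalo blue, x5 = kg of kaolin.
min 3.31x1 + 1.61x2 + 8.65x3 + 24.15x4 + 0.97x5 subject to:
  263x4 ≥ 248   (blue component)
  132x1 + 11x2 + 138x3 + 73x4 + 19x5 ≥ 174   (hiding power)
  36x1 + 12x2 + 18x3 + 48x4 + 42x5 ≤ 79   (oil absorption)
  x1, x2, x3, x4, x5 ≥ 0.
The cheapest feasible vertex uses only iron-oxide yellow, phthalo blue; barium sulfate, chrome yellow, kaolin are not used. Binding constraints: blue component and hiding power.
So iron-oxide yellow = 0.7967 kg, phthalo blue = 0.943 kg.
Total cost: 3.31·0.7967 + 24.15·0.943 = 25.4105.

€25.41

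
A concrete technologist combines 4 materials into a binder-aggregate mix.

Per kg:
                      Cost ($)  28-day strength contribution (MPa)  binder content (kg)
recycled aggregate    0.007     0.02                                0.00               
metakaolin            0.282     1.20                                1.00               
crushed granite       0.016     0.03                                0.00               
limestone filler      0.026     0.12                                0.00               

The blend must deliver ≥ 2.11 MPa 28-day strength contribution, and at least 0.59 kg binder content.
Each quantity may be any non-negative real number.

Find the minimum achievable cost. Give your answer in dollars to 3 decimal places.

Set it up as a linear program. Let x1 = kg of recycled aggregate, x2 = kg of metakaolin, x3 = kg of crushed granite, x4 = kg of limestone filler.
Minimize 0.007x1 + 0.282x2 + 0.016x3 + 0.026x4 subject to:
  0.02x1 + 1.2x2 + 0.03x3 + 0.12x4 ≥ 2.11   (28-day strength contribution)
  1x2 ≥ 0.59   (binder content)
  x1, x2, x3, x4 ≥ 0.
At the optimum only metakaolin, limestone filler are positive (recycled aggregate, crushed granite = 0). Binding constraints: 28-day strength contribution and binder content.
Optimal quantities: metakaolin = 0.59 kg, limestone filler = 11.68 kg.
Cost = 0.282·0.59 + 0.026·11.68 = 0.47006.

$0.470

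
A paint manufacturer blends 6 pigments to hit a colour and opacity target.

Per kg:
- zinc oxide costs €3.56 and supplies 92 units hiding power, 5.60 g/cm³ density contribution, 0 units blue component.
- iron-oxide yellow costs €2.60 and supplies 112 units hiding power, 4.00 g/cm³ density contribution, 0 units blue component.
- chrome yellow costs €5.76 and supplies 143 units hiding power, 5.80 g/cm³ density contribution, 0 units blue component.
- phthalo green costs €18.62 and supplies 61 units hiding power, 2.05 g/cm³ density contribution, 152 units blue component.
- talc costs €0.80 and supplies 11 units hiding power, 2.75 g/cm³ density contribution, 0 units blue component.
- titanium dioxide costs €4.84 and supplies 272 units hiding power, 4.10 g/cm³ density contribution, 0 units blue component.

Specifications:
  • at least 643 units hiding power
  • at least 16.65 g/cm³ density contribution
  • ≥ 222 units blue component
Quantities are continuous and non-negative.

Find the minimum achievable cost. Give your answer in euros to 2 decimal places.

Let x1 = kg of zinc oxide, x2 = kg of iron-oxide yellow, x3 = kg of chrome yellow, x4 = kg of phthalo green, x5 = kg of talc, x6 = kg of titanium dioxide.
Minimise 3.56x1 + 2.6x2 + 5.76x3 + 18.62x4 + 0.8x5 + 4.84x6 with:
  92x1 + 112x2 + 143x3 + 61x4 + 11x5 + 272x6 ≥ 643   (hiding power)
  5.6x1 + 4x2 + 5.8x3 + 2.05x4 + 2.75x5 + 4.1x6 ≥ 16.65   (density contribution)
  152x4 ≥ 222   (blue component)
  x1, x2, x3, x4, x5, x6 ≥ 0.
The cheapest feasible vertex uses only phthalo green, talc, titanium dioxide; zinc oxide, iron-oxide yellow, chrome yellow are not used. There the hiding power, density contribution, blue component constraints are tight.
That vertex is x4 = 1.4605, x5 = 2.0535, x6 = 1.9534.
Cost = 18.62·1.4605 + 0.8·2.0535 + 4.84·1.9534 = 38.2918.

€38.29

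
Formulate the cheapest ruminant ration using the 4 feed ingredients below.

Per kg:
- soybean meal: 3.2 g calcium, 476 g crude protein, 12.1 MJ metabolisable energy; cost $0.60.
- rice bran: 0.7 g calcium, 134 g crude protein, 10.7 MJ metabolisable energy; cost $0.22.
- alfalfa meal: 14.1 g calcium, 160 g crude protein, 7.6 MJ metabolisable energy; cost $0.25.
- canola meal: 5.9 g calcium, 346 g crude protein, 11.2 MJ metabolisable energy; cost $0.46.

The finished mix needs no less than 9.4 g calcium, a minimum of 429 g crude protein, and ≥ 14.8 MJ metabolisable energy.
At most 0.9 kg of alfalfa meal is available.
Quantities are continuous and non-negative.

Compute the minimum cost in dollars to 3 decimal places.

$0.580

Let x1 = kg of soybean meal, x2 = kg of rice bran, x3 = kg of alfalfa meal, x4 = kg of canola meal.
Minimize 0.6x1 + 0.22x2 + 0.25x3 + 0.46x4 s.t.:
  3.2x1 + 0.7x2 + 14.1x3 + 5.9x4 ≥ 9.4   (calcium)
  476x1 + 134x2 + 160x3 + 346x4 ≥ 429   (crude protein)
  12.1x1 + 10.7x2 + 7.6x3 + 11.2x4 ≥ 14.8   (metabolisable energy)
  x3 ≤ 0.9
  x1, x2, x3, x4 ≥ 0.
The minimum-cost mix takes nothing from canola meal — only soybean meal, rice bran, alfalfa meal. The calcium, crude protein, metabolisable energy requirements are met with equality.
Solving gives x1 = 0.6501, x2 = 0.2895, x3 = 0.5048.
Total cost: 0.6·0.6501 + 0.22·0.2895 + 0.25·0.5048 = 0.57995.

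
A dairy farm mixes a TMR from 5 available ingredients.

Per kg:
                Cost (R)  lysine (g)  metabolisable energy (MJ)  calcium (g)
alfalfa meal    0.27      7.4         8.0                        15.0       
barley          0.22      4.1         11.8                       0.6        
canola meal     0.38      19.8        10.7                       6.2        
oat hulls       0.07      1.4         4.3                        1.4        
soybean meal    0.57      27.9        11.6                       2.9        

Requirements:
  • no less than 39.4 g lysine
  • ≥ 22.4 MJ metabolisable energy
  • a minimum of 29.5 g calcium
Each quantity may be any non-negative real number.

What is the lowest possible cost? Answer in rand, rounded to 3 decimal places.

Set it up as a linear program. Let x1 = kg of alfalfa meal, x2 = kg of barley, x3 = kg of canola meal, x4 = kg of oat hulls, x5 = kg of soybean meal.
Minimize 0.27x1 + 0.22x2 + 0.38x3 + 0.07x4 + 0.57x5 with:
  7.4x1 + 4.1x2 + 19.8x3 + 1.4x4 + 27.9x5 ≥ 39.4   (lysine)
  8x1 + 11.8x2 + 10.7x3 + 4.3x4 + 11.6x5 ≥ 22.4   (metabolisable energy)
  15x1 + 0.6x2 + 6.2x3 + 1.4x4 + 2.9x5 ≥ 29.5   (calcium)
  x1, x2, x3, x4, x5 ≥ 0.
At the optimum only alfalfa meal, canola meal are positive (barley, oat hulls, soybean meal = 0). There the lysine and calcium constraints are tight.
That vertex is x1 = 1.353, x3 = 1.484.
Hence cost = 0.27·1.353 + 0.38·1.484 = R0.92923.

R0.929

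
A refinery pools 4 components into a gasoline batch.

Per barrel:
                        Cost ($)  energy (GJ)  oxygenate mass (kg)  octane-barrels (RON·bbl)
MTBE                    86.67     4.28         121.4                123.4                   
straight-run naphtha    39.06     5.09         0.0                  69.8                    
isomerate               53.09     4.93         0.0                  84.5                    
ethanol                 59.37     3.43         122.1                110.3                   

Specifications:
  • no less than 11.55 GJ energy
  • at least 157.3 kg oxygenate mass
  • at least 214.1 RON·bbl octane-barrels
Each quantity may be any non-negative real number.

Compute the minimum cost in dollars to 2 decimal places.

$131.21

Let x1 = barrels of MTBE, x2 = barrels of straight-run naphtha, x3 = barrels of isomerate, x4 = barrels of ethanol.
Minimize 86.67x1 + 39.06x2 + 53.09x3 + 59.37x4 with:
  4.28x1 + 5.09x2 + 4.93x3 + 3.43x4 ≥ 11.55   (energy)
  121.4x1 + 122.1x4 ≥ 157.3   (oxygenate mass)
  123.4x1 + 69.8x2 + 84.5x3 + 110.3x4 ≥ 214.1   (octane-barrels)
  x1, x2, x3, x4 ≥ 0.
The minimum-cost mix takes nothing from MTBE, isomerate — only straight-run naphtha, ethanol. The energy and oxygenate mass requirements are met with equality.
Optimal quantities: straight-run naphtha = 1.401 barrels, ethanol = 1.2883 barrels.
Objective = 39.06·1.401 + 59.37·1.2883 = 131.2094.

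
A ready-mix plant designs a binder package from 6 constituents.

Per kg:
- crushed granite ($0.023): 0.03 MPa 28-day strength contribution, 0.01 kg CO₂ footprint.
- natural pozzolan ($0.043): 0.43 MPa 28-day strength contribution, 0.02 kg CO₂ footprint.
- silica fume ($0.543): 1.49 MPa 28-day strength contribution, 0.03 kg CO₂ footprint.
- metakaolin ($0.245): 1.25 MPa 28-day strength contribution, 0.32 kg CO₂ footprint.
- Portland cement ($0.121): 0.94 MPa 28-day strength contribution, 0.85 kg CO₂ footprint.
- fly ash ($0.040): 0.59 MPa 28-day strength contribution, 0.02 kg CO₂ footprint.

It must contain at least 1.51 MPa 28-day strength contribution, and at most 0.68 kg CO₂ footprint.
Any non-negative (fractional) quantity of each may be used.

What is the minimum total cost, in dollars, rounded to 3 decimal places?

Set it up as a linear program. Let x1 = kg of crushed granite, x2 = kg of natural pozzolan, x3 = kg of silica fume, x4 = kg of metakaolin, x5 = kg of Portland cement, x6 = kg of fly ash.
Minimise 0.023x1 + 0.043x2 + 0.543x3 + 0.245x4 + 0.121x5 + 0.04x6 s.t.:
  0.03x1 + 0.43x2 + 1.49x3 + 1.25x4 + 0.94x5 + 0.59x6 ≥ 1.51   (28-day strength contribution)
  0.01x1 + 0.02x2 + 0.03x3 + 0.32x4 + 0.85x5 + 0.02x6 ≤ 0.68   (CO₂ footprint)
  x1, x2, x3, x4, x5, x6 ≥ 0.
The cheapest feasible vertex uses only fly ash; crushed granite, natural pozzolan, silica fume, metakaolin, Portland cement are not used. There the 28-day strength contribution constraint is tight.
That vertex is x6 = 2.559.
Total cost: 0.04·2.559 = 0.10236.

$0.102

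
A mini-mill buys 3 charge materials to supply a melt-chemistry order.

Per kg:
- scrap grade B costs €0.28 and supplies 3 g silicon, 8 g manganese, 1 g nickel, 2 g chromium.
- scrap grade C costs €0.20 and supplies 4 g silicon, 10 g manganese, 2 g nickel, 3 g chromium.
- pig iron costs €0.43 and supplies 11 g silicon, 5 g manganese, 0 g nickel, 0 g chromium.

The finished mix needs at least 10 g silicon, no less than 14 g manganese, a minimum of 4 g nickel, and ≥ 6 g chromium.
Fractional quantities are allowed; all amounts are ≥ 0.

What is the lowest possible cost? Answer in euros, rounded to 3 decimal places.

Let x1 = kg of scrap grade B, x2 = kg of scrap grade C, x3 = kg of pig iron.
Minimise 0.28x1 + 0.2x2 + 0.43x3 with:
  3x1 + 4x2 + 11x3 ≥ 10   (silicon)
  8x1 + 10x2 + 5x3 ≥ 14   (manganese)
  1x1 + 2x2 ≥ 4   (nickel)
  2x1 + 3x2 ≥ 6   (chromium)
  x1, x2, x3 ≥ 0.
The optimal basis is {scrap grade C, pig iron}; scrap grade B drops out. Binding constraints: silicon, nickel, chromium.
That vertex is x2 = 2, x3 = 0.1818.
Objective = 0.2·2 + 0.43·0.1818 = 0.47817.

€0.478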